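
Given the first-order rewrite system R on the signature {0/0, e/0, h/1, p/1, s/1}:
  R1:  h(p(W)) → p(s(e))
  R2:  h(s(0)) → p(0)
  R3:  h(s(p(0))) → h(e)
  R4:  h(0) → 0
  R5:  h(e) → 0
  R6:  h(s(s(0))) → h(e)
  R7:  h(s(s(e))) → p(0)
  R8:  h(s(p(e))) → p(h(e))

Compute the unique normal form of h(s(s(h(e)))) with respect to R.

0

1. h(s(s(h(e))))  →  h(s(s(0)))   [R5 at 1.1.1]
2. h(s(s(0)))  →  h(e)   [R6 at ε]
3. h(e)  →  0   [R5 at ε]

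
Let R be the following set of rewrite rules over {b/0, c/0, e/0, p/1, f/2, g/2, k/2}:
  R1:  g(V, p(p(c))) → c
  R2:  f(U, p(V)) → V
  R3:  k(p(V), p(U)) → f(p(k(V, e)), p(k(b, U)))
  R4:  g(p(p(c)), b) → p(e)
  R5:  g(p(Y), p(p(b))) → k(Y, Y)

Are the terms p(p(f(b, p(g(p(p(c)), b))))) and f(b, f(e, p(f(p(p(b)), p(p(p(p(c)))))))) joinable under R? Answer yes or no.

no — NF(t₁) = p(p(p(e))), NF(t₂) = p(p(c))

Reduce t₁ = p(p(f(b, p(g(p(p(c)), b))))):
1. p(p(f(b, p(g(p(p(c)), b)))))  →  p(p(g(p(p(c)), b)))   [R2 at 1.1]
2. p(p(g(p(p(c)), b)))  →  p(p(p(e)))   [R4 at 1.1]

Reduce t₂ = f(b, f(e, p(f(p(p(b)), p(p(p(p(c)))))))):
1. f(b, f(e, p(f(p(p(b)), p(p(p(p(c))))))))  →  f(b, f(p(p(b)), p(p(p(p(c))))))   [R2 at 2]
2. f(b, f(p(p(b)), p(p(p(p(c))))))  →  f(b, p(p(p(c))))   [R2 at 2]
3. f(b, p(p(p(c))))  →  p(p(c))   [R2 at ε]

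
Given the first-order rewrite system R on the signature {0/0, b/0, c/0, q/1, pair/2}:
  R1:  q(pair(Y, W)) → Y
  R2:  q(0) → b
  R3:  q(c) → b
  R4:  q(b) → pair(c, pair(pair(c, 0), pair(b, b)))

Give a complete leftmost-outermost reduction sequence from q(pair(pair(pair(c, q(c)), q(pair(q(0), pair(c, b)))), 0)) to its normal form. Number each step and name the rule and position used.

1. q(pair(pair(pair(c, q(c)), q(pair(q(0), pair(c, b)))), 0))  →  pair(pair(c, q(c)), q(pair(q(0), pair(c, b))))   [R1 at ε]
2. pair(pair(c, q(c)), q(pair(q(0), pair(c, b))))  →  pair(pair(c, b), q(pair(q(0), pair(c, b))))   [R3 at 1.2]
3. pair(pair(c, b), q(pair(q(0), pair(c, b))))  →  pair(pair(c, b), q(0))   [R1 at 2]
4. pair(pair(c, b), q(0))  →  pair(pair(c, b), b)   [R2 at 2]

pair(pair(c, b), b)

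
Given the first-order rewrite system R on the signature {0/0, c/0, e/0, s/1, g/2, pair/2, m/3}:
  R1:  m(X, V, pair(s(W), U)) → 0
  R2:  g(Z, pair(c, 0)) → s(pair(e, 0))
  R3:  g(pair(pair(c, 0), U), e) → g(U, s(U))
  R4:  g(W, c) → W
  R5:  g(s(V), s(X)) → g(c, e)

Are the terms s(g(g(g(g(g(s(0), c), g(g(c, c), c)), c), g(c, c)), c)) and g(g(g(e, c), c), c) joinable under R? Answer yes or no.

no — NF(t₁) = s(s(0)), NF(t₂) = e

Reduce t₁ = s(g(g(g(g(g(s(0), c), g(g(c, c), c)), c), g(c, c)), c)):
1. s(g(g(g(g(g(s(0), c), g(g(c, c), c)), c), g(c, c)), c))  →  s(g(g(g(g(s(0), c), g(g(c, c), c)), c), g(c, c)))   [R4 at 1]
2. s(g(g(g(g(s(0), c), g(g(c, c), c)), c), g(c, c)))  →  s(g(g(g(s(0), c), g(g(c, c), c)), g(c, c)))   [R4 at 1.1]
3. s(g(g(g(s(0), c), g(g(c, c), c)), g(c, c)))  →  s(g(g(s(0), g(g(c, c), c)), g(c, c)))   [R4 at 1.1.1]
4. s(g(g(s(0), g(g(c, c), c)), g(c, c)))  →  s(g(g(s(0), g(c, c)), g(c, c)))   [R4 at 1.1.2]
5. s(g(g(s(0), g(c, c)), g(c, c)))  →  s(g(g(s(0), c), g(c, c)))   [R4 at 1.1.2]
6. s(g(g(s(0), c), g(c, c)))  →  s(g(s(0), g(c, c)))   [R4 at 1.1]
7. s(g(s(0), g(c, c)))  →  s(g(s(0), c))   [R4 at 1.2]
8. s(g(s(0), c))  →  s(s(0))   [R4 at 1]

Reduce t₂ = g(g(g(e, c), c), c):
1. g(g(g(e, c), c), c)  →  g(g(e, c), c)   [R4 at ε]
2. g(g(e, c), c)  →  g(e, c)   [R4 at ε]
3. g(e, c)  →  e   [R4 at ε]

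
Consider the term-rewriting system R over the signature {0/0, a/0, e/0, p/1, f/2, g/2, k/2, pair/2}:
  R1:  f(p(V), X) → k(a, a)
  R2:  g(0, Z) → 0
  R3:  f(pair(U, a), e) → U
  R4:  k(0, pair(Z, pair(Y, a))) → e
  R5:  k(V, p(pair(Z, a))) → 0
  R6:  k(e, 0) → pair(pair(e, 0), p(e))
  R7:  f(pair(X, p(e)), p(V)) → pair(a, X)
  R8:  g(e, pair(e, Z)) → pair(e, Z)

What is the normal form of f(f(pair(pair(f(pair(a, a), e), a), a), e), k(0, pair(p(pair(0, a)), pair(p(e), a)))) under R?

1. f(f(pair(pair(f(pair(a, a), e), a), a), e), k(0, pair(p(pair(0, a)), pair(p(e), a))))  →  f(pair(f(pair(a, a), e), a), k(0, pair(p(pair(0, a)), pair(p(e), a))))   [R3 at 1]
2. f(pair(f(pair(a, a), e), a), k(0, pair(p(pair(0, a)), pair(p(e), a))))  →  f(pair(a, a), k(0, pair(p(pair(0, a)), pair(p(e), a))))   [R3 at 1.1]
3. f(pair(a, a), k(0, pair(p(pair(0, a)), pair(p(e), a))))  →  f(pair(a, a), e)   [R4 at 2]
4. f(pair(a, a), e)  →  a   [R3 at ε]

a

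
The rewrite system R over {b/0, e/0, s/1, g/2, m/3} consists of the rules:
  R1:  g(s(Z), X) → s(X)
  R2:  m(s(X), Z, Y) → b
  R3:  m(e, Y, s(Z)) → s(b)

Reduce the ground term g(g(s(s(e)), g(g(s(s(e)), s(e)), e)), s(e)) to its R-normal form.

s(s(e))

1. g(g(s(s(e)), g(g(s(s(e)), s(e)), e)), s(e))  →  g(s(g(g(s(s(e)), s(e)), e)), s(e))   [R1 at 1]
2. g(s(g(g(s(s(e)), s(e)), e)), s(e))  →  s(s(e))   [R1 at ε]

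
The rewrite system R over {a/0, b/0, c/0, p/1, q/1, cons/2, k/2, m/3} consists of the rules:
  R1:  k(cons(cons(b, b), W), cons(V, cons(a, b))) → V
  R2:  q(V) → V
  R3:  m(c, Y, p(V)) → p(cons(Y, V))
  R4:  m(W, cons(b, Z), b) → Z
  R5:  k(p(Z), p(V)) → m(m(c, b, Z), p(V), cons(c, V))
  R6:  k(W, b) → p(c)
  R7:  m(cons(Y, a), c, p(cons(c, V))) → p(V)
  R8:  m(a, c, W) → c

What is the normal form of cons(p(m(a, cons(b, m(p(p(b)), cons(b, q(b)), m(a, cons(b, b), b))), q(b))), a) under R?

1. cons(p(m(a, cons(b, m(p(p(b)), cons(b, q(b)), m(a, cons(b, b), b))), q(b))), a)  →  cons(p(m(a, cons(b, m(p(p(b)), cons(b, b), m(a, cons(b, b), b))), q(b))), a)   [R2 at 1.1.2.2.2.2]
2. cons(p(m(a, cons(b, m(p(p(b)), cons(b, b), m(a, cons(b, b), b))), q(b))), a)  →  cons(p(m(a, cons(b, m(p(p(b)), cons(b, b), b)), q(b))), a)   [R4 at 1.1.2.2.3]
3. cons(p(m(a, cons(b, m(p(p(b)), cons(b, b), b)), q(b))), a)  →  cons(p(m(a, cons(b, b), q(b))), a)   [R4 at 1.1.2.2]
4. cons(p(m(a, cons(b, b), q(b))), a)  →  cons(p(m(a, cons(b, b), b)), a)   [R2 at 1.1.3]
5. cons(p(m(a, cons(b, b), b)), a)  →  cons(p(b), a)   [R4 at 1.1]

cons(p(b), a)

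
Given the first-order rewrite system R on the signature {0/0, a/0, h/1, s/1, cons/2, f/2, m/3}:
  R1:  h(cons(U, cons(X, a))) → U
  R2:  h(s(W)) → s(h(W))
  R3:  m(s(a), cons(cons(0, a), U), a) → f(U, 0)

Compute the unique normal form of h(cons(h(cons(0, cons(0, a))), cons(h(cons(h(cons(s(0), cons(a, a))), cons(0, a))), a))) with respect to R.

0

1. h(cons(h(cons(0, cons(0, a))), cons(h(cons(h(cons(s(0), cons(a, a))), cons(0, a))), a)))  →  h(cons(0, cons(0, a)))   [R1 at ε]
2. h(cons(0, cons(0, a)))  →  0   [R1 at ε]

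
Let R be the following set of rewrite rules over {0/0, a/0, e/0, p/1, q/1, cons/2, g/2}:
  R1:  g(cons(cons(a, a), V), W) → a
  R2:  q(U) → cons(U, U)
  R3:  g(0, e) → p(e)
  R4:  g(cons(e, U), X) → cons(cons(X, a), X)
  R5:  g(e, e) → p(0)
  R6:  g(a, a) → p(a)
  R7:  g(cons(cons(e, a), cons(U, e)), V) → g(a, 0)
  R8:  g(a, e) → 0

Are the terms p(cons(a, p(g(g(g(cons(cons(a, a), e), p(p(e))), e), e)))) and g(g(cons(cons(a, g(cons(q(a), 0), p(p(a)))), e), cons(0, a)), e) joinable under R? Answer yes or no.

no — NF(t₁) = p(cons(a, p(p(e)))), NF(t₂) = 0

Reduce t₁ = p(cons(a, p(g(g(g(cons(cons(a, a), e), p(p(e))), e), e)))):
1. p(cons(a, p(g(g(g(cons(cons(a, a), e), p(p(e))), e), e))))  →  p(cons(a, p(g(g(a, e), e))))   [R1 at 1.2.1.1.1]
2. p(cons(a, p(g(g(a, e), e))))  →  p(cons(a, p(g(0, e))))   [R8 at 1.2.1.1]
3. p(cons(a, p(g(0, e))))  →  p(cons(a, p(p(e))))   [R3 at 1.2.1]

Reduce t₂ = g(g(cons(cons(a, g(cons(q(a), 0), p(p(a)))), e), cons(0, a)), e):
1. g(g(cons(cons(a, g(cons(q(a), 0), p(p(a)))), e), cons(0, a)), e)  →  g(g(cons(cons(a, g(cons(cons(a, a), 0), p(p(a)))), e), cons(0, a)), e)   [R2 at 1.1.1.2.1.1]
2. g(g(cons(cons(a, g(cons(cons(a, a), 0), p(p(a)))), e), cons(0, a)), e)  →  g(g(cons(cons(a, a), e), cons(0, a)), e)   [R1 at 1.1.1.2]
3. g(g(cons(cons(a, a), e), cons(0, a)), e)  →  g(a, e)   [R1 at 1]
4. g(a, e)  →  0   [R8 at ε]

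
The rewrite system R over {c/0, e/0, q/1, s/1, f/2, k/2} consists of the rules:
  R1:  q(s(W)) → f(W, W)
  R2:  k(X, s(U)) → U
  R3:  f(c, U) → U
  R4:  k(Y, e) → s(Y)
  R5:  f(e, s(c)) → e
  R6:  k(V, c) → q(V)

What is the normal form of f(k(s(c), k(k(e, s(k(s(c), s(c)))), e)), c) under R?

1. f(k(s(c), k(k(e, s(k(s(c), s(c)))), e)), c)  →  f(k(s(c), s(k(e, s(k(s(c), s(c)))))), c)   [R4 at 1.2]
2. f(k(s(c), s(k(e, s(k(s(c), s(c)))))), c)  →  f(k(e, s(k(s(c), s(c)))), c)   [R2 at 1]
3. f(k(e, s(k(s(c), s(c)))), c)  →  f(k(s(c), s(c)), c)   [R2 at 1]
4. f(k(s(c), s(c)), c)  →  f(c, c)   [R2 at 1]
5. f(c, c)  →  c   [R3 at ε]

c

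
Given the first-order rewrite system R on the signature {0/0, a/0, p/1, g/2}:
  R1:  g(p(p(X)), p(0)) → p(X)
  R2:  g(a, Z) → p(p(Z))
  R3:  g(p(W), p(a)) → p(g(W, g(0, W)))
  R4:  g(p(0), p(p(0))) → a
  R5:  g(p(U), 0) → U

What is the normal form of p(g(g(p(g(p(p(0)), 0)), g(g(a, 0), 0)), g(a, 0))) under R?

1. p(g(g(p(g(p(p(0)), 0)), g(g(a, 0), 0)), g(a, 0)))  →  p(g(g(p(p(0)), g(g(a, 0), 0)), g(a, 0)))   [R5 at 1.1.1.1]
2. p(g(g(p(p(0)), g(g(a, 0), 0)), g(a, 0)))  →  p(g(g(p(p(0)), g(p(p(0)), 0)), g(a, 0)))   [R2 at 1.1.2.1]
3. p(g(g(p(p(0)), g(p(p(0)), 0)), g(a, 0)))  →  p(g(g(p(p(0)), p(0)), g(a, 0)))   [R5 at 1.1.2]
4. p(g(g(p(p(0)), p(0)), g(a, 0)))  →  p(g(p(0), g(a, 0)))   [R1 at 1.1]
5. p(g(p(0), g(a, 0)))  →  p(g(p(0), p(p(0))))   [R2 at 1.2]
6. p(g(p(0), p(p(0))))  →  p(a)   [R4 at 1]

p(a)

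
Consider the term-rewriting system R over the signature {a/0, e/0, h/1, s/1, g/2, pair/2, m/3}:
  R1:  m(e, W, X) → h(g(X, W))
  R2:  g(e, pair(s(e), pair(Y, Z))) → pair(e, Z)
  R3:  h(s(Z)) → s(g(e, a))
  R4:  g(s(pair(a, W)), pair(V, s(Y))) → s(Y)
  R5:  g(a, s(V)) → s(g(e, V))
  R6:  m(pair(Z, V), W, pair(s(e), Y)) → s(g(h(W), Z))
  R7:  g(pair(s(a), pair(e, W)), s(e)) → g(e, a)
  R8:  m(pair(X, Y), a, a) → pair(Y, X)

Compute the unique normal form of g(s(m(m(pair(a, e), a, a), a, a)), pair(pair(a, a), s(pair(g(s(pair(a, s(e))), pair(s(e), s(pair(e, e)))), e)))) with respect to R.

1. g(s(m(m(pair(a, e), a, a), a, a)), pair(pair(a, a), s(pair(g(s(pair(a, s(e))), pair(s(e), s(pair(e, e)))), e))))  →  g(s(m(pair(e, a), a, a)), pair(pair(a, a), s(pair(g(s(pair(a, s(e))), pair(s(e), s(pair(e, e)))), e))))   [R8 at 1.1.1]
2. g(s(m(pair(e, a), a, a)), pair(pair(a, a), s(pair(g(s(pair(a, s(e))), pair(s(e), s(pair(e, e)))), e))))  →  g(s(pair(a, e)), pair(pair(a, a), s(pair(g(s(pair(a, s(e))), pair(s(e), s(pair(e, e)))), e))))   [R8 at 1.1]
3. g(s(pair(a, e)), pair(pair(a, a), s(pair(g(s(pair(a, s(e))), pair(s(e), s(pair(e, e)))), e))))  →  s(pair(g(s(pair(a, s(e))), pair(s(e), s(pair(e, e)))), e))   [R4 at ε]
4. s(pair(g(s(pair(a, s(e))), pair(s(e), s(pair(e, e)))), e))  →  s(pair(s(pair(e, e)), e))   [R4 at 1.1]

s(pair(s(pair(e, e)), e))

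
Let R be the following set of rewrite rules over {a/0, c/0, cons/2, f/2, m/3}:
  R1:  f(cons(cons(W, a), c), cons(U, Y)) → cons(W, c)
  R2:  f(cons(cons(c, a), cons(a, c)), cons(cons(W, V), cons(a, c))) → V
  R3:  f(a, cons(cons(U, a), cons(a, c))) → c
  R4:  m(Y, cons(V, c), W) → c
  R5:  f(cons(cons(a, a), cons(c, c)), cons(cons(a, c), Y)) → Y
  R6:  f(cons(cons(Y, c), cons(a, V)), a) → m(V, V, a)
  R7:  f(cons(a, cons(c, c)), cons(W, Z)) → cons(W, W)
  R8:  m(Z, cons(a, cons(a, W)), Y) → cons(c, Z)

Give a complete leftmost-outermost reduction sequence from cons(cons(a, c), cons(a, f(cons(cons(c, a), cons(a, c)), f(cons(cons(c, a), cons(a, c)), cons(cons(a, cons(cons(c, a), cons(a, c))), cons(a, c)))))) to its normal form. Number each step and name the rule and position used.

1. cons(cons(a, c), cons(a, f(cons(cons(c, a), cons(a, c)), f(cons(cons(c, a), cons(a, c)), cons(cons(a, cons(cons(c, a), cons(a, c))), cons(a, c))))))  →  cons(cons(a, c), cons(a, f(cons(cons(c, a), cons(a, c)), cons(cons(c, a), cons(a, c)))))   [R2 at 2.2.2]
2. cons(cons(a, c), cons(a, f(cons(cons(c, a), cons(a, c)), cons(cons(c, a), cons(a, c)))))  →  cons(cons(a, c), cons(a, a))   [R2 at 2.2]

cons(cons(a, c), cons(a, a))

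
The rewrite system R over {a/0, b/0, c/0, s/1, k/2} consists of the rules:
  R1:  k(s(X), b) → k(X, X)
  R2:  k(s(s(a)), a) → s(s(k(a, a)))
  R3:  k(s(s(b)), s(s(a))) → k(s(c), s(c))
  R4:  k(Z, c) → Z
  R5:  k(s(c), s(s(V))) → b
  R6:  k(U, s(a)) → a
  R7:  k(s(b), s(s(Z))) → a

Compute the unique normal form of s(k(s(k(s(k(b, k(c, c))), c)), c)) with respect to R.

s(s(s(b)))

1. s(k(s(k(s(k(b, k(c, c))), c)), c))  →  s(s(k(s(k(b, k(c, c))), c)))   [R4 at 1]
2. s(s(k(s(k(b, k(c, c))), c)))  →  s(s(s(k(b, k(c, c)))))   [R4 at 1.1]
3. s(s(s(k(b, k(c, c)))))  →  s(s(s(k(b, c))))   [R4 at 1.1.1.2]
4. s(s(s(k(b, c))))  →  s(s(s(b)))   [R4 at 1.1.1]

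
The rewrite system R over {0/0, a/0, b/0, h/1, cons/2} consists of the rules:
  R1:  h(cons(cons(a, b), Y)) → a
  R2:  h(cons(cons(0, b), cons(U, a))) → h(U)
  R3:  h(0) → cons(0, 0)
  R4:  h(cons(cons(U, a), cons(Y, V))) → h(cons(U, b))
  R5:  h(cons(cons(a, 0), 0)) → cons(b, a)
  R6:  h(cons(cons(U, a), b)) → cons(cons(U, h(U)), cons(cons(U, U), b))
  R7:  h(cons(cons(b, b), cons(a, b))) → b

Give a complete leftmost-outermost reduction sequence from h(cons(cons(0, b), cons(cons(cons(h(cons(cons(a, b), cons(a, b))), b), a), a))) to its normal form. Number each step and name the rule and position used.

1. h(cons(cons(0, b), cons(cons(cons(h(cons(cons(a, b), cons(a, b))), b), a), a)))  →  h(cons(cons(h(cons(cons(a, b), cons(a, b))), b), a))   [R2 at ε]
2. h(cons(cons(h(cons(cons(a, b), cons(a, b))), b), a))  →  h(cons(cons(a, b), a))   [R1 at 1.1.1]
3. h(cons(cons(a, b), a))  →  a   [R1 at ε]

a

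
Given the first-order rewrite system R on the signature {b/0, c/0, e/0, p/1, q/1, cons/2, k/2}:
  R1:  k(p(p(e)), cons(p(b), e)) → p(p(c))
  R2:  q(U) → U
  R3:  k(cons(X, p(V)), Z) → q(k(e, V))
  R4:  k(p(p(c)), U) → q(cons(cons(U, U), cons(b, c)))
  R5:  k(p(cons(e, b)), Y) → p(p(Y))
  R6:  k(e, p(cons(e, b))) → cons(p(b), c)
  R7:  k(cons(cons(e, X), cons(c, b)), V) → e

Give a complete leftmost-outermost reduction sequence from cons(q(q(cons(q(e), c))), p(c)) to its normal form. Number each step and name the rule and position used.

cons(cons(e, c), p(c))

1. cons(q(q(cons(q(e), c))), p(c))  →  cons(q(cons(q(e), c)), p(c))   [R2 at 1]
2. cons(q(cons(q(e), c)), p(c))  →  cons(cons(q(e), c), p(c))   [R2 at 1]
3. cons(cons(q(e), c), p(c))  →  cons(cons(e, c), p(c))   [R2 at 1.1]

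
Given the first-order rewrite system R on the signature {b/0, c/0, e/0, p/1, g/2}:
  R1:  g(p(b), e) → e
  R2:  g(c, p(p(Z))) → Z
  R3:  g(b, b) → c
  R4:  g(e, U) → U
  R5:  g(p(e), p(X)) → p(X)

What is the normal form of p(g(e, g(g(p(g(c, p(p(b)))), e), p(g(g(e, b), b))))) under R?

1. p(g(e, g(g(p(g(c, p(p(b)))), e), p(g(g(e, b), b)))))  →  p(g(g(p(g(c, p(p(b)))), e), p(g(g(e, b), b))))   [R4 at 1]
2. p(g(g(p(g(c, p(p(b)))), e), p(g(g(e, b), b))))  →  p(g(g(p(b), e), p(g(g(e, b), b))))   [R2 at 1.1.1.1]
3. p(g(g(p(b), e), p(g(g(e, b), b))))  →  p(g(e, p(g(g(e, b), b))))   [R1 at 1.1]
4. p(g(e, p(g(g(e, b), b))))  →  p(p(g(g(e, b), b)))   [R4 at 1]
5. p(p(g(g(e, b), b)))  →  p(p(g(b, b)))   [R4 at 1.1.1]
6. p(p(g(b, b)))  →  p(p(c))   [R3 at 1.1]

p(p(c))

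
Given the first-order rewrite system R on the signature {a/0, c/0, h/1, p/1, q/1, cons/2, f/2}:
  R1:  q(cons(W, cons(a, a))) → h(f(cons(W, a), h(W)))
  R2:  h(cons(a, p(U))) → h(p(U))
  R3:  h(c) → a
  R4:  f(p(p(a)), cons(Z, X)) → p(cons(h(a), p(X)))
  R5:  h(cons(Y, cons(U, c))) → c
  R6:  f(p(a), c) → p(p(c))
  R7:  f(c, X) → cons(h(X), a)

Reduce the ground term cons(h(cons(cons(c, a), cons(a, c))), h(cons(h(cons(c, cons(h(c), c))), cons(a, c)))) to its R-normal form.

cons(c, c)

1. cons(h(cons(cons(c, a), cons(a, c))), h(cons(h(cons(c, cons(h(c), c))), cons(a, c))))  →  cons(c, h(cons(h(cons(c, cons(h(c), c))), cons(a, c))))   [R5 at 1]
2. cons(c, h(cons(h(cons(c, cons(h(c), c))), cons(a, c))))  →  cons(c, c)   [R5 at 2]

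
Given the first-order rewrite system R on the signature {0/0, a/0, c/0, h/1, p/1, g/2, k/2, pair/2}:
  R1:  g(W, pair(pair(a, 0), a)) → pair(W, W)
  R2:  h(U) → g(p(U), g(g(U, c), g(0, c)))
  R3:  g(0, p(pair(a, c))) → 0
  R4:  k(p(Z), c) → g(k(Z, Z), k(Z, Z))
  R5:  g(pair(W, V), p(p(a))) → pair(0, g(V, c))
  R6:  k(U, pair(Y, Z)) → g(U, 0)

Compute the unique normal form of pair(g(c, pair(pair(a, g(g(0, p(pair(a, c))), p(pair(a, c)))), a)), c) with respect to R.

1. pair(g(c, pair(pair(a, g(g(0, p(pair(a, c))), p(pair(a, c)))), a)), c)  →  pair(g(c, pair(pair(a, g(0, p(pair(a, c)))), a)), c)   [R3 at 1.2.1.2.1]
2. pair(g(c, pair(pair(a, g(0, p(pair(a, c)))), a)), c)  →  pair(g(c, pair(pair(a, 0), a)), c)   [R3 at 1.2.1.2]
3. pair(g(c, pair(pair(a, 0), a)), c)  →  pair(pair(c, c), c)   [R1 at 1]

pair(pair(c, c), c)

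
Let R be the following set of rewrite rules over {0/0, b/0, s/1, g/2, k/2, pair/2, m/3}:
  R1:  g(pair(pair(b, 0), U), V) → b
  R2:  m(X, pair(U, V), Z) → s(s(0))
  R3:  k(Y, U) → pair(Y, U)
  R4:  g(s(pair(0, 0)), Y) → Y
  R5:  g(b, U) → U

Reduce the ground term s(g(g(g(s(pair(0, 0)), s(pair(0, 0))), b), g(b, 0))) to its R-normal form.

s(0)

1. s(g(g(g(s(pair(0, 0)), s(pair(0, 0))), b), g(b, 0)))  →  s(g(g(s(pair(0, 0)), b), g(b, 0)))   [R4 at 1.1.1]
2. s(g(g(s(pair(0, 0)), b), g(b, 0)))  →  s(g(b, g(b, 0)))   [R4 at 1.1]
3. s(g(b, g(b, 0)))  →  s(g(b, 0))   [R5 at 1]
4. s(g(b, 0))  →  s(0)   [R5 at 1]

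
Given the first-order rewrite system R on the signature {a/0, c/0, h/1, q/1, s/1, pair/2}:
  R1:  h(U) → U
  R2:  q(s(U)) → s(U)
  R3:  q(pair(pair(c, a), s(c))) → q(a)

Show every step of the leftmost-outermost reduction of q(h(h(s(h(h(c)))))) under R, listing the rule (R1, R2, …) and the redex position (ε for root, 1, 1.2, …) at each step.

1. q(h(h(s(h(h(c))))))  →  q(h(s(h(h(c)))))   [R1 at 1]
2. q(h(s(h(h(c)))))  →  q(s(h(h(c))))   [R1 at 1]
3. q(s(h(h(c))))  →  s(h(h(c)))   [R2 at ε]
4. s(h(h(c)))  →  s(h(c))   [R1 at 1]
5. s(h(c))  →  s(c)   [R1 at 1]

s(c)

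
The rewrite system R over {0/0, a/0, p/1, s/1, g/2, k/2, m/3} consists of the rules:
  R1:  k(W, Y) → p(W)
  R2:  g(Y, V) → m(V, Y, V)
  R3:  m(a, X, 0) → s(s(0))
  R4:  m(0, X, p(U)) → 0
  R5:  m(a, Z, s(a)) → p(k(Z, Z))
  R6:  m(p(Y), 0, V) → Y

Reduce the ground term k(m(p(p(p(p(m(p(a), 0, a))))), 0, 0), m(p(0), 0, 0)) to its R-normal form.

p(p(p(p(a))))

1. k(m(p(p(p(p(m(p(a), 0, a))))), 0, 0), m(p(0), 0, 0))  →  p(m(p(p(p(p(m(p(a), 0, a))))), 0, 0))   [R1 at ε]
2. p(m(p(p(p(p(m(p(a), 0, a))))), 0, 0))  →  p(p(p(p(m(p(a), 0, a)))))   [R6 at 1]
3. p(p(p(p(m(p(a), 0, a)))))  →  p(p(p(p(a))))   [R6 at 1.1.1.1]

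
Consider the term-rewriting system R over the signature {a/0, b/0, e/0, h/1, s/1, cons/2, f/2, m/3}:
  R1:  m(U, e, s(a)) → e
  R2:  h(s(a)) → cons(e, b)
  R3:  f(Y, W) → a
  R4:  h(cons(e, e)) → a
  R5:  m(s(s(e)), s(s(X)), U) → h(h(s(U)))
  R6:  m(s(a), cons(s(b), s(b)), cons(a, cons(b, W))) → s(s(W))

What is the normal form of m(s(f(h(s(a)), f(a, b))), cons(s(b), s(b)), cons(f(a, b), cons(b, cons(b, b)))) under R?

1. m(s(f(h(s(a)), f(a, b))), cons(s(b), s(b)), cons(f(a, b), cons(b, cons(b, b))))  →  m(s(a), cons(s(b), s(b)), cons(f(a, b), cons(b, cons(b, b))))   [R3 at 1.1]
2. m(s(a), cons(s(b), s(b)), cons(f(a, b), cons(b, cons(b, b))))  →  m(s(a), cons(s(b), s(b)), cons(a, cons(b, cons(b, b))))   [R3 at 3.1]
3. m(s(a), cons(s(b), s(b)), cons(a, cons(b, cons(b, b))))  →  s(s(cons(b, b)))   [R6 at ε]

s(s(cons(b, b)))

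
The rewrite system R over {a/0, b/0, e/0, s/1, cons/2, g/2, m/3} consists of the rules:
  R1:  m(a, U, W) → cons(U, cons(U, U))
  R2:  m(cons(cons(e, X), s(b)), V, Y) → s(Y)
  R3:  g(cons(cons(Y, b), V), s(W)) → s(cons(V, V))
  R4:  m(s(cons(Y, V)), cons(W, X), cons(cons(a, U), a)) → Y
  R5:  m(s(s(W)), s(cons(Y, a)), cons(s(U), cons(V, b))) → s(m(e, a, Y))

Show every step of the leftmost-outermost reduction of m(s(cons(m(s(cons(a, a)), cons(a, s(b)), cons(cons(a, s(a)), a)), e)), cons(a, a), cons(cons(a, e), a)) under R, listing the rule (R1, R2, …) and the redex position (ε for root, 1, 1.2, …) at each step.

a

1. m(s(cons(m(s(cons(a, a)), cons(a, s(b)), cons(cons(a, s(a)), a)), e)), cons(a, a), cons(cons(a, e), a))  →  m(s(cons(a, a)), cons(a, s(b)), cons(cons(a, s(a)), a))   [R4 at ε]
2. m(s(cons(a, a)), cons(a, s(b)), cons(cons(a, s(a)), a))  →  a   [R4 at ε]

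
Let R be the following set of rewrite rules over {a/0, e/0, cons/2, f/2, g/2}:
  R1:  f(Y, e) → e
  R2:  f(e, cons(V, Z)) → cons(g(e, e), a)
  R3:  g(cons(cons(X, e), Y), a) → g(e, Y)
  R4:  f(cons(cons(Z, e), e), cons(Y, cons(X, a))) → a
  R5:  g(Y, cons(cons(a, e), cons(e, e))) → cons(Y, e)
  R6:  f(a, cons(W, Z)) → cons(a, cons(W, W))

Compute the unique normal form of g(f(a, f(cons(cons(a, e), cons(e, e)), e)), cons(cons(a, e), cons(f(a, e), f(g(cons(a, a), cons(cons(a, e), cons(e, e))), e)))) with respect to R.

cons(e, e)

1. g(f(a, f(cons(cons(a, e), cons(e, e)), e)), cons(cons(a, e), cons(f(a, e), f(g(cons(a, a), cons(cons(a, e), cons(e, e))), e))))  →  g(f(a, e), cons(cons(a, e), cons(f(a, e), f(g(cons(a, a), cons(cons(a, e), cons(e, e))), e))))   [R1 at 1.2]
2. g(f(a, e), cons(cons(a, e), cons(f(a, e), f(g(cons(a, a), cons(cons(a, e), cons(e, e))), e))))  →  g(e, cons(cons(a, e), cons(f(a, e), f(g(cons(a, a), cons(cons(a, e), cons(e, e))), e))))   [R1 at 1]
3. g(e, cons(cons(a, e), cons(f(a, e), f(g(cons(a, a), cons(cons(a, e), cons(e, e))), e))))  →  g(e, cons(cons(a, e), cons(e, f(g(cons(a, a), cons(cons(a, e), cons(e, e))), e))))   [R1 at 2.2.1]
4. g(e, cons(cons(a, e), cons(e, f(g(cons(a, a), cons(cons(a, e), cons(e, e))), e))))  →  g(e, cons(cons(a, e), cons(e, e)))   [R1 at 2.2.2]
5. g(e, cons(cons(a, e), cons(e, e)))  →  cons(e, e)   [R5 at ε]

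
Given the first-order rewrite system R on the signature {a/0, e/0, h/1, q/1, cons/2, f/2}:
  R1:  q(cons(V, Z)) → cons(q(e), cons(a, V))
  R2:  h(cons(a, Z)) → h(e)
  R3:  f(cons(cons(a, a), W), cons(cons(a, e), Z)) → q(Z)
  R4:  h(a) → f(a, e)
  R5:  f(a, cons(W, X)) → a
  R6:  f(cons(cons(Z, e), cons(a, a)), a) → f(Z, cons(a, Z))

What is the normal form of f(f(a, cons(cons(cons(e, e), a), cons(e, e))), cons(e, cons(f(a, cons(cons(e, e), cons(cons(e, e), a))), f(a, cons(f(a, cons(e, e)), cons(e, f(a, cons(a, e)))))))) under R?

a

1. f(f(a, cons(cons(cons(e, e), a), cons(e, e))), cons(e, cons(f(a, cons(cons(e, e), cons(cons(e, e), a))), f(a, cons(f(a, cons(e, e)), cons(e, f(a, cons(a, e))))))))  →  f(a, cons(e, cons(f(a, cons(cons(e, e), cons(cons(e, e), a))), f(a, cons(f(a, cons(e, e)), cons(e, f(a, cons(a, e))))))))   [R5 at 1]
2. f(a, cons(e, cons(f(a, cons(cons(e, e), cons(cons(e, e), a))), f(a, cons(f(a, cons(e, e)), cons(e, f(a, cons(a, e))))))))  →  a   [R5 at ε]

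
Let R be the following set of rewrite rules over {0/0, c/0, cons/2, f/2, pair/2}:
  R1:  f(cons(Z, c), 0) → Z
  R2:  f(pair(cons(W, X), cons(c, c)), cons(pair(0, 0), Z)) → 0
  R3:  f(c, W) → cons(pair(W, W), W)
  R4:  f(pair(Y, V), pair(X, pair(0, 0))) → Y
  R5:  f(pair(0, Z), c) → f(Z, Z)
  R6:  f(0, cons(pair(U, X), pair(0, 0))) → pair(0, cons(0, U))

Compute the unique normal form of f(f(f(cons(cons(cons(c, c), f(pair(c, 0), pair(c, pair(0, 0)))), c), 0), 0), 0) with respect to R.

c

1. f(f(f(cons(cons(cons(c, c), f(pair(c, 0), pair(c, pair(0, 0)))), c), 0), 0), 0)  →  f(f(cons(cons(c, c), f(pair(c, 0), pair(c, pair(0, 0)))), 0), 0)   [R1 at 1.1]
2. f(f(cons(cons(c, c), f(pair(c, 0), pair(c, pair(0, 0)))), 0), 0)  →  f(f(cons(cons(c, c), c), 0), 0)   [R4 at 1.1.2]
3. f(f(cons(cons(c, c), c), 0), 0)  →  f(cons(c, c), 0)   [R1 at 1]
4. f(cons(c, c), 0)  →  c   [R1 at ε]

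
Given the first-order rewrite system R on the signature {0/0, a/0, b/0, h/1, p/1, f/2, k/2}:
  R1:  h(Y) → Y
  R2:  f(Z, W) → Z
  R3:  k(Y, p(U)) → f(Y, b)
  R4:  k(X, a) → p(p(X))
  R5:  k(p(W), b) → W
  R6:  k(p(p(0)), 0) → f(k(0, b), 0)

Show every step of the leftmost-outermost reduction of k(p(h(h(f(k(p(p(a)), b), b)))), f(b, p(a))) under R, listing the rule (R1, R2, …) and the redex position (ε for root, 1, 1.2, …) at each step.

p(a)

1. k(p(h(h(f(k(p(p(a)), b), b)))), f(b, p(a)))  →  k(p(h(f(k(p(p(a)), b), b))), f(b, p(a)))   [R1 at 1.1]
2. k(p(h(f(k(p(p(a)), b), b))), f(b, p(a)))  →  k(p(f(k(p(p(a)), b), b)), f(b, p(a)))   [R1 at 1.1]
3. k(p(f(k(p(p(a)), b), b)), f(b, p(a)))  →  k(p(k(p(p(a)), b)), f(b, p(a)))   [R2 at 1.1]
4. k(p(k(p(p(a)), b)), f(b, p(a)))  →  k(p(p(a)), f(b, p(a)))   [R5 at 1.1]
5. k(p(p(a)), f(b, p(a)))  →  k(p(p(a)), b)   [R2 at 2]
6. k(p(p(a)), b)  →  p(a)   [R5 at ε]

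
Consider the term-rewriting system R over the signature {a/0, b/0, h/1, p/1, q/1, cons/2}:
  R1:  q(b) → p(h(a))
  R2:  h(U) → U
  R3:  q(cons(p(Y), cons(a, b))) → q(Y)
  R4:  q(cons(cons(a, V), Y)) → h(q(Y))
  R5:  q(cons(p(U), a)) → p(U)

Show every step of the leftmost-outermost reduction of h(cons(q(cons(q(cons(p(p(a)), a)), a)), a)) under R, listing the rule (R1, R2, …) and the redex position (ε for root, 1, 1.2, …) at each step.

cons(p(p(a)), a)

1. h(cons(q(cons(q(cons(p(p(a)), a)), a)), a))  →  cons(q(cons(q(cons(p(p(a)), a)), a)), a)   [R2 at ε]
2. cons(q(cons(q(cons(p(p(a)), a)), a)), a)  →  cons(q(cons(p(p(a)), a)), a)   [R5 at 1.1.1]
3. cons(q(cons(p(p(a)), a)), a)  →  cons(p(p(a)), a)   [R5 at 1]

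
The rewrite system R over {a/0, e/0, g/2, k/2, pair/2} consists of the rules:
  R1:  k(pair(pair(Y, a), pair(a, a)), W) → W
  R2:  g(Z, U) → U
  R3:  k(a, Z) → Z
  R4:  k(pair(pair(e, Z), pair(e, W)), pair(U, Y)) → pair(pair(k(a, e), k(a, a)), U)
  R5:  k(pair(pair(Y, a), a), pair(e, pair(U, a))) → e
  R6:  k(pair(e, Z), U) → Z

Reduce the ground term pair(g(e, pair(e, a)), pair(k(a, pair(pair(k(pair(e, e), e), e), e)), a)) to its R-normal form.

1. pair(g(e, pair(e, a)), pair(k(a, pair(pair(k(pair(e, e), e), e), e)), a))  →  pair(pair(e, a), pair(k(a, pair(pair(k(pair(e, e), e), e), e)), a))   [R2 at 1]
2. pair(pair(e, a), pair(k(a, pair(pair(k(pair(e, e), e), e), e)), a))  →  pair(pair(e, a), pair(pair(pair(k(pair(e, e), e), e), e), a))   [R3 at 2.1]
3. pair(pair(e, a), pair(pair(pair(k(pair(e, e), e), e), e), a))  →  pair(pair(e, a), pair(pair(pair(e, e), e), a))   [R6 at 2.1.1.1]

pair(pair(e, a), pair(pair(pair(e, e), e), a))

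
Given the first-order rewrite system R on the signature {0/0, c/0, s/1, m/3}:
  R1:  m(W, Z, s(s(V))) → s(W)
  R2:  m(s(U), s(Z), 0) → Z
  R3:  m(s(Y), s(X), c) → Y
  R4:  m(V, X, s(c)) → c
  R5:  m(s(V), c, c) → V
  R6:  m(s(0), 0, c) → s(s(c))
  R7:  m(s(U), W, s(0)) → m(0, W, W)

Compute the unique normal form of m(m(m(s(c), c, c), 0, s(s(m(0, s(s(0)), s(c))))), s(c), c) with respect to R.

c

1. m(m(m(s(c), c, c), 0, s(s(m(0, s(s(0)), s(c))))), s(c), c)  →  m(s(m(s(c), c, c)), s(c), c)   [R1 at 1]
2. m(s(m(s(c), c, c)), s(c), c)  →  m(s(c), c, c)   [R3 at ε]
3. m(s(c), c, c)  →  c   [R5 at ε]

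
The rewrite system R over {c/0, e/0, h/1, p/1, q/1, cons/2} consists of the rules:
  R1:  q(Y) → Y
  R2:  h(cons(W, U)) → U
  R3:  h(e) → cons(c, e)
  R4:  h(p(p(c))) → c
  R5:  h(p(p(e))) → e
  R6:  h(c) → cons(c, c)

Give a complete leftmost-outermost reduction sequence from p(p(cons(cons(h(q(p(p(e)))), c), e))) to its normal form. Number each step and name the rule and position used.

1. p(p(cons(cons(h(q(p(p(e)))), c), e)))  →  p(p(cons(cons(h(p(p(e))), c), e)))   [R1 at 1.1.1.1.1]
2. p(p(cons(cons(h(p(p(e))), c), e)))  →  p(p(cons(cons(e, c), e)))   [R5 at 1.1.1.1]

p(p(cons(cons(e, c), e)))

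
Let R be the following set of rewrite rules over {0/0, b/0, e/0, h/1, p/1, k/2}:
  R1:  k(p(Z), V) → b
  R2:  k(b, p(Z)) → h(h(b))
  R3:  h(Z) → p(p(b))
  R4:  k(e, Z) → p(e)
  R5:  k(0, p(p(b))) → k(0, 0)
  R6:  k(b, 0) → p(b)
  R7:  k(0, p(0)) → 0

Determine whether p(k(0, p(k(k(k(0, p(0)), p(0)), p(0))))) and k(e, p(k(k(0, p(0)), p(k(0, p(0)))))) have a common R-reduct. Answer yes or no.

no — NF(t₁) = p(0), NF(t₂) = p(e)

Reduce t₁ = p(k(0, p(k(k(k(0, p(0)), p(0)), p(0))))):
1. p(k(0, p(k(k(k(0, p(0)), p(0)), p(0)))))  →  p(k(0, p(k(k(0, p(0)), p(0)))))   [R7 at 1.2.1.1.1]
2. p(k(0, p(k(k(0, p(0)), p(0)))))  →  p(k(0, p(k(0, p(0)))))   [R7 at 1.2.1.1]
3. p(k(0, p(k(0, p(0)))))  →  p(k(0, p(0)))   [R7 at 1.2.1]
4. p(k(0, p(0)))  →  p(0)   [R7 at 1]

Reduce t₂ = k(e, p(k(k(0, p(0)), p(k(0, p(0)))))):
1. k(e, p(k(k(0, p(0)), p(k(0, p(0))))))  →  p(e)   [R4 at ε]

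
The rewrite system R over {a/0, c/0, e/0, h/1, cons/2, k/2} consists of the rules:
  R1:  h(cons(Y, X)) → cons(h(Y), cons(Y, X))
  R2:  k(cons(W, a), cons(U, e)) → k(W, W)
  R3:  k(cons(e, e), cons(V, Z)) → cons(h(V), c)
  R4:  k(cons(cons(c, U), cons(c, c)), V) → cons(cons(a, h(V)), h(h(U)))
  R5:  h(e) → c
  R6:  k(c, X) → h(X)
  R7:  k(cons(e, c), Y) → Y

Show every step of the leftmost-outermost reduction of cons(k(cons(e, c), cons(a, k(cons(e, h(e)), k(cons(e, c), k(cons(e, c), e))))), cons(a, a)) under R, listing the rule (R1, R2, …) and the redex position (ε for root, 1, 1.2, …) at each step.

1. cons(k(cons(e, c), cons(a, k(cons(e, h(e)), k(cons(e, c), k(cons(e, c), e))))), cons(a, a))  →  cons(cons(a, k(cons(e, h(e)), k(cons(e, c), k(cons(e, c), e)))), cons(a, a))   [R7 at 1]
2. cons(cons(a, k(cons(e, h(e)), k(cons(e, c), k(cons(e, c), e)))), cons(a, a))  →  cons(cons(a, k(cons(e, c), k(cons(e, c), k(cons(e, c), e)))), cons(a, a))   [R5 at 1.2.1.2]
3. cons(cons(a, k(cons(e, c), k(cons(e, c), k(cons(e, c), e)))), cons(a, a))  →  cons(cons(a, k(cons(e, c), k(cons(e, c), e))), cons(a, a))   [R7 at 1.2]
4. cons(cons(a, k(cons(e, c), k(cons(e, c), e))), cons(a, a))  →  cons(cons(a, k(cons(e, c), e)), cons(a, a))   [R7 at 1.2]
5. cons(cons(a, k(cons(e, c), e)), cons(a, a))  →  cons(cons(a, e), cons(a, a))   [R7 at 1.2]

cons(cons(a, e), cons(a, a))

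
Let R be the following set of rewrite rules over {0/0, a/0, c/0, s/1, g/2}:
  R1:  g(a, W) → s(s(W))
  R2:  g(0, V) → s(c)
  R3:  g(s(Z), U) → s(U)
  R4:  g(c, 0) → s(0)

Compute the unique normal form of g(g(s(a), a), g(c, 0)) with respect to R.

s(s(0))

1. g(g(s(a), a), g(c, 0))  →  g(s(a), g(c, 0))   [R3 at 1]
2. g(s(a), g(c, 0))  →  s(g(c, 0))   [R3 at ε]
3. s(g(c, 0))  →  s(s(0))   [R4 at 1]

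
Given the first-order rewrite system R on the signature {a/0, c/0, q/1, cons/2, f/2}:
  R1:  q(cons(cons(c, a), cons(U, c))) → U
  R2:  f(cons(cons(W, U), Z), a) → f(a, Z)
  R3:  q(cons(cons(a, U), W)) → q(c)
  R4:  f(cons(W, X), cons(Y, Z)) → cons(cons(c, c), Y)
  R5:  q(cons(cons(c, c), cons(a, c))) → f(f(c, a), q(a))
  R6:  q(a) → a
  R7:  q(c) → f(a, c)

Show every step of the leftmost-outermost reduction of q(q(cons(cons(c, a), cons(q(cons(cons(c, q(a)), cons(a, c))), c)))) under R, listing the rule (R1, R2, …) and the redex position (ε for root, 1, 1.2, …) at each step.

1. q(q(cons(cons(c, a), cons(q(cons(cons(c, q(a)), cons(a, c))), c))))  →  q(q(cons(cons(c, q(a)), cons(a, c))))   [R1 at 1]
2. q(q(cons(cons(c, q(a)), cons(a, c))))  →  q(q(cons(cons(c, a), cons(a, c))))   [R6 at 1.1.1.2]
3. q(q(cons(cons(c, a), cons(a, c))))  →  q(a)   [R1 at 1]
4. q(a)  →  a   [R6 at ε]

a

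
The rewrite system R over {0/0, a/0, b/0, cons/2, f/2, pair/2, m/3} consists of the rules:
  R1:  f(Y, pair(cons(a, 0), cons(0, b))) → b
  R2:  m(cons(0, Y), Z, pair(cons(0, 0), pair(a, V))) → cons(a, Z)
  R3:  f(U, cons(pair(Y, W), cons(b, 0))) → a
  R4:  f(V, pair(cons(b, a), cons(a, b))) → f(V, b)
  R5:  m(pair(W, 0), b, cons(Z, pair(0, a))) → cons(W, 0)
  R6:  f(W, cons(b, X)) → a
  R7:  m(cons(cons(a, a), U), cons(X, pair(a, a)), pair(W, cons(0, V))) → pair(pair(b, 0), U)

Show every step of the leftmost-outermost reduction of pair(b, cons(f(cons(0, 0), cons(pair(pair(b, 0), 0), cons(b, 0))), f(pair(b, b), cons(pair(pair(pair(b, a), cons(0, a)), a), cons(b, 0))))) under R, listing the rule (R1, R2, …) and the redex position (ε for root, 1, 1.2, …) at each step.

pair(b, cons(a, a))

1. pair(b, cons(f(cons(0, 0), cons(pair(pair(b, 0), 0), cons(b, 0))), f(pair(b, b), cons(pair(pair(pair(b, a), cons(0, a)), a), cons(b, 0)))))  →  pair(b, cons(a, f(pair(b, b), cons(pair(pair(pair(b, a), cons(0, a)), a), cons(b, 0)))))   [R3 at 2.1]
2. pair(b, cons(a, f(pair(b, b), cons(pair(pair(pair(b, a), cons(0, a)), a), cons(b, 0)))))  →  pair(b, cons(a, a))   [R3 at 2.2]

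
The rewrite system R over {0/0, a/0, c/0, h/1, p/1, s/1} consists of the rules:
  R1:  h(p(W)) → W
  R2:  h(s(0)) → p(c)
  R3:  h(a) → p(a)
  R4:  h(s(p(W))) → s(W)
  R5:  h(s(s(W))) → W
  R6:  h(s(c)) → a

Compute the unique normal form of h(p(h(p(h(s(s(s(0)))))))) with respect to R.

1. h(p(h(p(h(s(s(s(0))))))))  →  h(p(h(s(s(s(0))))))   [R1 at ε]
2. h(p(h(s(s(s(0))))))  →  h(s(s(s(0))))   [R1 at ε]
3. h(s(s(s(0))))  →  s(0)   [R5 at ε]

s(0)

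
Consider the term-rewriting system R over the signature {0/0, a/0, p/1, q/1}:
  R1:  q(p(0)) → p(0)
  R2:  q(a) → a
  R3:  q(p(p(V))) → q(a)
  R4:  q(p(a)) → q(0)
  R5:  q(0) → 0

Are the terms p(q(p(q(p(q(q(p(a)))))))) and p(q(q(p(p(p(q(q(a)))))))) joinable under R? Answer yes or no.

yes — NF(t₁) = p(a), NF(t₂) = p(a)

Reduce t₁ = p(q(p(q(p(q(q(p(a)))))))):
1. p(q(p(q(p(q(q(p(a))))))))  →  p(q(p(q(p(q(q(0)))))))   [R4 at 1.1.1.1.1.1]
2. p(q(p(q(p(q(q(0)))))))  →  p(q(p(q(p(q(0))))))   [R5 at 1.1.1.1.1.1]
3. p(q(p(q(p(q(0))))))  →  p(q(p(q(p(0)))))   [R5 at 1.1.1.1.1]
4. p(q(p(q(p(0)))))  →  p(q(p(p(0))))   [R1 at 1.1.1]
5. p(q(p(p(0))))  →  p(q(a))   [R3 at 1]
6. p(q(a))  →  p(a)   [R2 at 1]

Reduce t₂ = p(q(q(p(p(p(q(q(a)))))))):
1. p(q(q(p(p(p(q(q(a))))))))  →  p(q(q(a)))   [R3 at 1.1]
2. p(q(q(a)))  →  p(q(a))   [R2 at 1.1]
3. p(q(a))  →  p(a)   [R2 at 1]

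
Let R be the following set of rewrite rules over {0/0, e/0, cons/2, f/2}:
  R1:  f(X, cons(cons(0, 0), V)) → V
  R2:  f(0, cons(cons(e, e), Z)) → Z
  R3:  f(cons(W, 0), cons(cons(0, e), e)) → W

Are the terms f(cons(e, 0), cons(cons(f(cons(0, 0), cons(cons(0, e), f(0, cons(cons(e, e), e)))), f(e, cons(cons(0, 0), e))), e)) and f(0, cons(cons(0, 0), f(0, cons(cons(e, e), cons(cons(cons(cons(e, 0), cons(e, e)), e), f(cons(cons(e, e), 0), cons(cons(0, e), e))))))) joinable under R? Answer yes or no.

Reduce t₁ = f(cons(e, 0), cons(cons(f(cons(0, 0), cons(cons(0, e), f(0, cons(cons(e, e), e)))), f(e, cons(cons(0, 0), e))), e)):
1. f(cons(e, 0), cons(cons(f(cons(0, 0), cons(cons(0, e), f(0, cons(cons(e, e), e)))), f(e, cons(cons(0, 0), e))), e))  →  f(cons(e, 0), cons(cons(f(cons(0, 0), cons(cons(0, e), e)), f(e, cons(cons(0, 0), e))), e))   [R2 at 2.1.1.2.2]
2. f(cons(e, 0), cons(cons(f(cons(0, 0), cons(cons(0, e), e)), f(e, cons(cons(0, 0), e))), e))  →  f(cons(e, 0), cons(cons(0, f(e, cons(cons(0, 0), e))), e))   [R3 at 2.1.1]
3. f(cons(e, 0), cons(cons(0, f(e, cons(cons(0, 0), e))), e))  →  f(cons(e, 0), cons(cons(0, e), e))   [R1 at 2.1.2]
4. f(cons(e, 0), cons(cons(0, e), e))  →  e   [R3 at ε]

Reduce t₂ = f(0, cons(cons(0, 0), f(0, cons(cons(e, e), cons(cons(cons(cons(e, 0), cons(e, e)), e), f(cons(cons(e, e), 0), cons(cons(0, e), e))))))):
1. f(0, cons(cons(0, 0), f(0, cons(cons(e, e), cons(cons(cons(cons(e, 0), cons(e, e)), e), f(cons(cons(e, e), 0), cons(cons(0, e), e)))))))  →  f(0, cons(cons(e, e), cons(cons(cons(cons(e, 0), cons(e, e)), e), f(cons(cons(e, e), 0), cons(cons(0, e), e)))))   [R1 at ε]
2. f(0, cons(cons(e, e), cons(cons(cons(cons(e, 0), cons(e, e)), e), f(cons(cons(e, e), 0), cons(cons(0, e), e)))))  →  cons(cons(cons(cons(e, 0), cons(e, e)), e), f(cons(cons(e, e), 0), cons(cons(0, e), e)))   [R2 at ε]
3. cons(cons(cons(cons(e, 0), cons(e, e)), e), f(cons(cons(e, e), 0), cons(cons(0, e), e)))  →  cons(cons(cons(cons(e, 0), cons(e, e)), e), cons(e, e))   [R3 at 2]

no — NF(t₁) = e, NF(t₂) = cons(cons(cons(cons(e, 0), cons(e, e)), e), cons(e, e))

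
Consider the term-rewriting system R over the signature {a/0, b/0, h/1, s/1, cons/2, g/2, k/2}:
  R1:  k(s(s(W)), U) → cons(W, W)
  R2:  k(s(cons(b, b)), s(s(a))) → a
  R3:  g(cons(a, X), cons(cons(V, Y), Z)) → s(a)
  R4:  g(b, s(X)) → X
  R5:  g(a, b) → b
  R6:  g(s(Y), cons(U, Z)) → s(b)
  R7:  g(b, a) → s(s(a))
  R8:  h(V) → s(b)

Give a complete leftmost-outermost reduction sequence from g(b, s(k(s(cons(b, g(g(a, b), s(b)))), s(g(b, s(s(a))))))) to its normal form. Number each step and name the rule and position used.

a

1. g(b, s(k(s(cons(b, g(g(a, b), s(b)))), s(g(b, s(s(a)))))))  →  k(s(cons(b, g(g(a, b), s(b)))), s(g(b, s(s(a)))))   [R4 at ε]
2. k(s(cons(b, g(g(a, b), s(b)))), s(g(b, s(s(a)))))  →  k(s(cons(b, g(b, s(b)))), s(g(b, s(s(a)))))   [R5 at 1.1.2.1]
3. k(s(cons(b, g(b, s(b)))), s(g(b, s(s(a)))))  →  k(s(cons(b, b)), s(g(b, s(s(a)))))   [R4 at 1.1.2]
4. k(s(cons(b, b)), s(g(b, s(s(a)))))  →  k(s(cons(b, b)), s(s(a)))   [R4 at 2.1]
5. k(s(cons(b, b)), s(s(a)))  →  a   [R2 at ε]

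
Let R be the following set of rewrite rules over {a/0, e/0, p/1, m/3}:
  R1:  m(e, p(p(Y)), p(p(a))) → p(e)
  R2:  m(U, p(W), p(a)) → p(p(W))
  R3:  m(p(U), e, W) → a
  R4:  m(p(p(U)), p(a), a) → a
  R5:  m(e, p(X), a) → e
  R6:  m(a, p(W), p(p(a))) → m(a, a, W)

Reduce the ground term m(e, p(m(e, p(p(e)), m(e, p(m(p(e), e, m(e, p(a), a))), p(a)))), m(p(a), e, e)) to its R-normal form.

e

1. m(e, p(m(e, p(p(e)), m(e, p(m(p(e), e, m(e, p(a), a))), p(a)))), m(p(a), e, e))  →  m(e, p(m(e, p(p(e)), p(p(m(p(e), e, m(e, p(a), a)))))), m(p(a), e, e))   [R2 at 2.1.3]
2. m(e, p(m(e, p(p(e)), p(p(m(p(e), e, m(e, p(a), a)))))), m(p(a), e, e))  →  m(e, p(m(e, p(p(e)), p(p(a)))), m(p(a), e, e))   [R3 at 2.1.3.1.1]
3. m(e, p(m(e, p(p(e)), p(p(a)))), m(p(a), e, e))  →  m(e, p(p(e)), m(p(a), e, e))   [R1 at 2.1]
4. m(e, p(p(e)), m(p(a), e, e))  →  m(e, p(p(e)), a)   [R3 at 3]
5. m(e, p(p(e)), a)  →  e   [R5 at ε]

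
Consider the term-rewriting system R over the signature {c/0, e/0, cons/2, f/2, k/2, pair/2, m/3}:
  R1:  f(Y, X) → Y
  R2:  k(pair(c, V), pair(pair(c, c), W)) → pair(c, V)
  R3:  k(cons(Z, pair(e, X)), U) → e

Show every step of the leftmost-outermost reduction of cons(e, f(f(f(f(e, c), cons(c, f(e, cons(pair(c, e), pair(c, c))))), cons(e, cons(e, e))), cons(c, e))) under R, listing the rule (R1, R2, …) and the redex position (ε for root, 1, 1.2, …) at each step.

cons(e, e)

1. cons(e, f(f(f(f(e, c), cons(c, f(e, cons(pair(c, e), pair(c, c))))), cons(e, cons(e, e))), cons(c, e)))  →  cons(e, f(f(f(e, c), cons(c, f(e, cons(pair(c, e), pair(c, c))))), cons(e, cons(e, e))))   [R1 at 2]
2. cons(e, f(f(f(e, c), cons(c, f(e, cons(pair(c, e), pair(c, c))))), cons(e, cons(e, e))))  →  cons(e, f(f(e, c), cons(c, f(e, cons(pair(c, e), pair(c, c))))))   [R1 at 2]
3. cons(e, f(f(e, c), cons(c, f(e, cons(pair(c, e), pair(c, c))))))  →  cons(e, f(e, c))   [R1 at 2]
4. cons(e, f(e, c))  →  cons(e, e)   [R1 at 2]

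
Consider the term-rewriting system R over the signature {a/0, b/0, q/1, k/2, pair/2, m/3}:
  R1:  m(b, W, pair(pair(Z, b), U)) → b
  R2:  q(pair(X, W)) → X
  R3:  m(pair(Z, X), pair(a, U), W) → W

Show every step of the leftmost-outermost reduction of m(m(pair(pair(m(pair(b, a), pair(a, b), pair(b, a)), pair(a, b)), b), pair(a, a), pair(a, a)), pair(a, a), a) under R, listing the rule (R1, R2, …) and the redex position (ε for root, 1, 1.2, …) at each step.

1. m(m(pair(pair(m(pair(b, a), pair(a, b), pair(b, a)), pair(a, b)), b), pair(a, a), pair(a, a)), pair(a, a), a)  →  m(pair(a, a), pair(a, a), a)   [R3 at 1]
2. m(pair(a, a), pair(a, a), a)  →  a   [R3 at ε]

a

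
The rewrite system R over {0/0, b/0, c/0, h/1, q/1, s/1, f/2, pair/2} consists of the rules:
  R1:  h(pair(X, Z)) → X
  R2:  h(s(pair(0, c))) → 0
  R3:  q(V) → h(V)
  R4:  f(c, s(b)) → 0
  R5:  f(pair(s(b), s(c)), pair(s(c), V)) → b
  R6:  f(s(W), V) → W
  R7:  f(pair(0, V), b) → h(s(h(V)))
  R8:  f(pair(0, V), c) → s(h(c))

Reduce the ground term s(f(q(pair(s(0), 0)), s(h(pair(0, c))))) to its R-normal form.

s(0)

1. s(f(q(pair(s(0), 0)), s(h(pair(0, c)))))  →  s(f(h(pair(s(0), 0)), s(h(pair(0, c)))))   [R3 at 1.1]
2. s(f(h(pair(s(0), 0)), s(h(pair(0, c)))))  →  s(f(s(0), s(h(pair(0, c)))))   [R1 at 1.1]
3. s(f(s(0), s(h(pair(0, c)))))  →  s(0)   [R6 at 1]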